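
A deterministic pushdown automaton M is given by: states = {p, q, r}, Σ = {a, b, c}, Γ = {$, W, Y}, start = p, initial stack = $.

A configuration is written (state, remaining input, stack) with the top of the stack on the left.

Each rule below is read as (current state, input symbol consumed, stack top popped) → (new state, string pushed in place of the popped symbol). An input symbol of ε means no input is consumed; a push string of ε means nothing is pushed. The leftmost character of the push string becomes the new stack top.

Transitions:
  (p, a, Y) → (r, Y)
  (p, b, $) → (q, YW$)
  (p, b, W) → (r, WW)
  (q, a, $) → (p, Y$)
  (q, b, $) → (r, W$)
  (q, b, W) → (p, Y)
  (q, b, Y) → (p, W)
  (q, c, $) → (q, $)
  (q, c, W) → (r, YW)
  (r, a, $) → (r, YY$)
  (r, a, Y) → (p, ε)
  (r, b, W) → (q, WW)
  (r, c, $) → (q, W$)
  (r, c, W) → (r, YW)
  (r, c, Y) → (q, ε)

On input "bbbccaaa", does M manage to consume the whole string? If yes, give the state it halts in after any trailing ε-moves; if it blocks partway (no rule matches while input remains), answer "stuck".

(p, bbbccaaa, $)
  read b, top $: go to q, push YW$ → (q, bbccaaa, YW$)
  read b, top Y: go to p, push W → (p, bccaaa, WW$)
  read b, top W: go to r, push WW → (r, ccaaa, WWW$)
  read c, top W: go to r, push YW → (r, caaa, YWWW$)
  read c, top Y: go to q, push ε → (q, aaa, WWW$)
No transition for (q, a, top W); M blocks with input aaa remaining.

stuck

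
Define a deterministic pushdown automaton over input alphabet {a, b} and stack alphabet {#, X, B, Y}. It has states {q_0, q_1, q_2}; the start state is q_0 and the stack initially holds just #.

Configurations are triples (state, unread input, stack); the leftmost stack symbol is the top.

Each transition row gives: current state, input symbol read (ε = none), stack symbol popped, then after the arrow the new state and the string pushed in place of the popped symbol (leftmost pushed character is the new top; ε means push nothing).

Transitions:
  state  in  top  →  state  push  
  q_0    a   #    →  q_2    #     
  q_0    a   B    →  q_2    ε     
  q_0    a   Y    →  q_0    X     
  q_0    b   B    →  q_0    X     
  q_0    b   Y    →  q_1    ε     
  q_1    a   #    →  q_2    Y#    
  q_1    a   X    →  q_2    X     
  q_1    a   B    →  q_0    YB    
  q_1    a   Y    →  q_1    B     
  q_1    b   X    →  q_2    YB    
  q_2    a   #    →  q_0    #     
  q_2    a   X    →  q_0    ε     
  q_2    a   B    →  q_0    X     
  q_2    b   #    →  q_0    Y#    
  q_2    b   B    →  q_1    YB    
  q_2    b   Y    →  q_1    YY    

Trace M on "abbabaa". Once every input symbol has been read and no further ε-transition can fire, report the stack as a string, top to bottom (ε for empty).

(q_0, abbabaa, #)
  read a, top #: go to q_2, push # → (q_2, bbabaa, #)
  read b, top #: go to q_0, push Y# → (q_0, babaa, Y#)
  read b, top Y: go to q_1, push ε → (q_1, abaa, #)
  read a, top #: go to q_2, push Y# → (q_2, baa, Y#)
  read b, top Y: go to q_1, push YY → (q_1, aa, YY#)
  read a, top Y: go to q_1, push B → (q_1, a, BY#)
  read a, top B: go to q_0, push YB → (q_0, ε, YBY#)
All input consumed in state q_0 with stack YBY#.

YBY#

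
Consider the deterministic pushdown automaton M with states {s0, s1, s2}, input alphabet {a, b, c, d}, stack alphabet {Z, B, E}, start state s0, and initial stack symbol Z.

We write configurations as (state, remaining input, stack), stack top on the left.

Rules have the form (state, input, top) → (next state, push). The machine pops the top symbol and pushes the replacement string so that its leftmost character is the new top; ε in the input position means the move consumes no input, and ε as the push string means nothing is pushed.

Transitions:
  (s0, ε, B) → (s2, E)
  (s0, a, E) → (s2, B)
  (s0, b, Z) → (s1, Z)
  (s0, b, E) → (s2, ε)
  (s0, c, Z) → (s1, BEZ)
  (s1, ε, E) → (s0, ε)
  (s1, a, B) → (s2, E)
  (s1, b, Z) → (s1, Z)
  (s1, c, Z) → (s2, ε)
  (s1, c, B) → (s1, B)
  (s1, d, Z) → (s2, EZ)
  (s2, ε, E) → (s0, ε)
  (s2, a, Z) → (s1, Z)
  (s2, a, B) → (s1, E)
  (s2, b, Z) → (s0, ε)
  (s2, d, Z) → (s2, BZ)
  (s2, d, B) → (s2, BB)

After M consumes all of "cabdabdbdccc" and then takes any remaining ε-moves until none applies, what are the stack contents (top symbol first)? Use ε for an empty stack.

BEZ

(s0, cabdabdbdccc, Z)
  read c, top Z: go to s1, push BEZ → (s1, abdabdbdccc, BEZ)
  read a, top B: go to s2, push E → (s2, bdabdbdccc, EEZ)
  ε-move, top E: go to s0, push ε → (s0, bdabdbdccc, EZ)
  read b, top E: go to s2, push ε → (s2, dabdbdccc, Z)
  read d, top Z: go to s2, push BZ → (s2, abdbdccc, BZ)
  read a, top B: go to s1, push E → (s1, bdbdccc, EZ)
  ε-move, top E: go to s0, push ε → (s0, bdbdccc, Z)
  read b, top Z: go to s1, push Z → (s1, dbdccc, Z)
  read d, top Z: go to s2, push EZ → (s2, bdccc, EZ)
  ε-move, top E: go to s0, push ε → (s0, bdccc, Z)
  read b, top Z: go to s1, push Z → (s1, dccc, Z)
  read d, top Z: go to s2, push EZ → (s2, ccc, EZ)
  ε-move, top E: go to s0, push ε → (s0, ccc, Z)
  read c, top Z: go to s1, push BEZ → (s1, cc, BEZ)
  read c, top B: go to s1, push B → (s1, c, BEZ)
  read c, top B: go to s1, push B → (s1, ε, BEZ)
All input consumed in state s1 with stack BEZ.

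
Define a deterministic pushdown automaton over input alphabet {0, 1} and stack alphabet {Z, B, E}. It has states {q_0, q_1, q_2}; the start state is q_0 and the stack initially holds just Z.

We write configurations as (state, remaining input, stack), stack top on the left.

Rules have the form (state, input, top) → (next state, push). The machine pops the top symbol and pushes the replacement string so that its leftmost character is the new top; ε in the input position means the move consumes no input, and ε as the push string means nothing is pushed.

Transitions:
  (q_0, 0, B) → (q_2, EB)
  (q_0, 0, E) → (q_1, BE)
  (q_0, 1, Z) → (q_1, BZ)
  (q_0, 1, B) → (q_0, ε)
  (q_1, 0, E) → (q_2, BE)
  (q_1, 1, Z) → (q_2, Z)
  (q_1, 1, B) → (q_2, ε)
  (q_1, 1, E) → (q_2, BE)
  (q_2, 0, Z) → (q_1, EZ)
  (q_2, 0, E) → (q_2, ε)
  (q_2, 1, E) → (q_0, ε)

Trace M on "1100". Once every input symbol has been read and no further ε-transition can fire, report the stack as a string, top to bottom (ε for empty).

(q_0, 1100, Z)
  read 1, top Z: go to q_1, push BZ → (q_1, 100, BZ)
  read 1, top B: go to q_2, push ε → (q_2, 00, Z)
  read 0, top Z: go to q_1, push EZ → (q_1, 0, EZ)
  read 0, top E: go to q_2, push BE → (q_2, ε, BEZ)
All input consumed in state q_2 with stack BEZ.

BEZ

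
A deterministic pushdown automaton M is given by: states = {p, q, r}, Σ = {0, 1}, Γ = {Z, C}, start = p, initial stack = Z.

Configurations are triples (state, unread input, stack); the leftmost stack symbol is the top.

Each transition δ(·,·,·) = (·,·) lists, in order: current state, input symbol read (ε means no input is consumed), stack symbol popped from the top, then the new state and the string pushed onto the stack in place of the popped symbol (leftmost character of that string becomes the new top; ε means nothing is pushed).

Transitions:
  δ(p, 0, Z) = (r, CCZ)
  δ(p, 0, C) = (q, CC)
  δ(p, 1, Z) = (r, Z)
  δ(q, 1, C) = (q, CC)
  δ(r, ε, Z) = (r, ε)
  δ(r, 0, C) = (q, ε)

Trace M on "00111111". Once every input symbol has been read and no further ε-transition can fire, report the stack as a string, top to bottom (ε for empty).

CCCCCCCZ

(p, 00111111, Z)
  read 0, top Z: go to r, push CCZ → (r, 0111111, CCZ)
  read 0, top C: go to q, push ε → (q, 111111, CZ)
  read 1, top C: go to q, push CC → (q, 11111, CCZ)
  read 1, top C: go to q, push CC → (q, 1111, CCCZ)
  read 1, top C: go to q, push CC → (q, 111, CCCCZ)
  read 1, top C: go to q, push CC → (q, 11, CCCCCZ)
  read 1, top C: go to q, push CC → (q, 1, CCCCCCZ)
  read 1, top C: go to q, push CC → (q, ε, CCCCCCCZ)
All input consumed in state q with stack CCCCCCCZ.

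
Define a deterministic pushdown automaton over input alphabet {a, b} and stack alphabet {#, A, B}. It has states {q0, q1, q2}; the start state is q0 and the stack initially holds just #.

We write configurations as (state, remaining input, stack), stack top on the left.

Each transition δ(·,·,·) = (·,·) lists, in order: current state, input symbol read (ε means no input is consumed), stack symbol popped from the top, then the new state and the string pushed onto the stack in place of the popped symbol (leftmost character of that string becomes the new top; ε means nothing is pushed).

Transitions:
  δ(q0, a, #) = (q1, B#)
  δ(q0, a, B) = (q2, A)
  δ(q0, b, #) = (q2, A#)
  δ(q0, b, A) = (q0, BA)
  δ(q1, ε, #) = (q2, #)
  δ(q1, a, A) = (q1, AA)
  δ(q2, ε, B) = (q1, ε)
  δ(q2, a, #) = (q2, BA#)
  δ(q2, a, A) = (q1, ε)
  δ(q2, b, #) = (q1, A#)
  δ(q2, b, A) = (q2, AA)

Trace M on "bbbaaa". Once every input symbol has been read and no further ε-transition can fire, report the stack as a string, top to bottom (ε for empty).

AAAA#

(q0, bbbaaa, #)
  read b, top #: go to q2, push A# → (q2, bbaaa, A#)
  read b, top A: go to q2, push AA → (q2, baaa, AA#)
  read b, top A: go to q2, push AA → (q2, aaa, AAA#)
  read a, top A: go to q1, push ε → (q1, aa, AA#)
  read a, top A: go to q1, push AA → (q1, a, AAA#)
  read a, top A: go to q1, push AA → (q1, ε, AAAA#)
All input consumed in state q1 with stack AAAA#.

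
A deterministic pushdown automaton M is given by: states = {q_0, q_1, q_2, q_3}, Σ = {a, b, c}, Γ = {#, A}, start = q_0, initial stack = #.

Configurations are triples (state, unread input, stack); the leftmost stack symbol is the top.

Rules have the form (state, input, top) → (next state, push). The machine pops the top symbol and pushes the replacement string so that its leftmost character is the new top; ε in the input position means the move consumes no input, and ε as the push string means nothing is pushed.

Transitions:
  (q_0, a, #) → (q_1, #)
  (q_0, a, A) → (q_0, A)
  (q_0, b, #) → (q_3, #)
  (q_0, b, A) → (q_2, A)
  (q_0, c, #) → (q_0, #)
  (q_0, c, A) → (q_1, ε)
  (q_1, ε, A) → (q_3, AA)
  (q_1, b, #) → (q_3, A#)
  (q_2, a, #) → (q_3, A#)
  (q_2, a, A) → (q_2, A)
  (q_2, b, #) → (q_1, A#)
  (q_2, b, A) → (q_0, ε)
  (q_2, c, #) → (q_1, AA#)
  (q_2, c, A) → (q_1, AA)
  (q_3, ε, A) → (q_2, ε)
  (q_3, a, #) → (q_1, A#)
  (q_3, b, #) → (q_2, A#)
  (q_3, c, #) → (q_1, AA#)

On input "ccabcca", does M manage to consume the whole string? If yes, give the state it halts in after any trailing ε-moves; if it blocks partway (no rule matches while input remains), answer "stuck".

q_2

(q_0, ccabcca, #)
  read c, top #: go to q_0, push # → (q_0, cabcca, #)
  read c, top #: go to q_0, push # → (q_0, abcca, #)
  read a, top #: go to q_1, push # → (q_1, bcca, #)
  read b, top #: go to q_3, push A# → (q_3, cca, A#)
  ε-move, top A: go to q_2, push ε → (q_2, cca, #)
  read c, top #: go to q_1, push AA# → (q_1, ca, AA#)
  ε-move, top A: go to q_3, push AA → (q_3, ca, AAA#)
  ε-move, top A: go to q_2, push ε → (q_2, ca, AA#)
  read c, top A: go to q_1, push AA → (q_1, a, AAA#)
  ε-move, top A: go to q_3, push AA → (q_3, a, AAAA#)
  ε-move, top A: go to q_2, push ε → (q_2, a, AAA#)
  read a, top A: go to q_2, push A → (q_2, ε, AAA#)
All input consumed; M is in state q_2.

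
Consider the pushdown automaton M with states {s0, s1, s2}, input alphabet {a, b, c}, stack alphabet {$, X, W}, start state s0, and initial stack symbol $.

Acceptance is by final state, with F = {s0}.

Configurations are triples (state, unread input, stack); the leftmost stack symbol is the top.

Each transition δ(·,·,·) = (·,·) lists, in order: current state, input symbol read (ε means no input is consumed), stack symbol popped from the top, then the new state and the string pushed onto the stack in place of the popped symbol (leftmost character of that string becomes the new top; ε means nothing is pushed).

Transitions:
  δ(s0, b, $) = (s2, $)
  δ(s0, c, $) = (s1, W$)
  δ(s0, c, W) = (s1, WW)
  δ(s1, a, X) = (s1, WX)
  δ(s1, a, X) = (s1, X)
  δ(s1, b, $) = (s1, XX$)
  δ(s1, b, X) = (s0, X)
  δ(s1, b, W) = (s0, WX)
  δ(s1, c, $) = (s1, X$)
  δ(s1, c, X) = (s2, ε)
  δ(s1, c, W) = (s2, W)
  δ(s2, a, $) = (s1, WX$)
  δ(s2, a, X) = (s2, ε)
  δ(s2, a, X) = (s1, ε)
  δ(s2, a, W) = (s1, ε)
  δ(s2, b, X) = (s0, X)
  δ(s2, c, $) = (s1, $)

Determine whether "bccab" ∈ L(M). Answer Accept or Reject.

Accept

One accepting computation: (s0, bccab, $) ⊢ (s2, ccab, $) ⊢ (s1, cab, $) ⊢ (s1, ab, X$) ⊢ (s1, b, WX$) ⊢ (s0, ε, WXX$)
All input consumed and state s0 ∈ F.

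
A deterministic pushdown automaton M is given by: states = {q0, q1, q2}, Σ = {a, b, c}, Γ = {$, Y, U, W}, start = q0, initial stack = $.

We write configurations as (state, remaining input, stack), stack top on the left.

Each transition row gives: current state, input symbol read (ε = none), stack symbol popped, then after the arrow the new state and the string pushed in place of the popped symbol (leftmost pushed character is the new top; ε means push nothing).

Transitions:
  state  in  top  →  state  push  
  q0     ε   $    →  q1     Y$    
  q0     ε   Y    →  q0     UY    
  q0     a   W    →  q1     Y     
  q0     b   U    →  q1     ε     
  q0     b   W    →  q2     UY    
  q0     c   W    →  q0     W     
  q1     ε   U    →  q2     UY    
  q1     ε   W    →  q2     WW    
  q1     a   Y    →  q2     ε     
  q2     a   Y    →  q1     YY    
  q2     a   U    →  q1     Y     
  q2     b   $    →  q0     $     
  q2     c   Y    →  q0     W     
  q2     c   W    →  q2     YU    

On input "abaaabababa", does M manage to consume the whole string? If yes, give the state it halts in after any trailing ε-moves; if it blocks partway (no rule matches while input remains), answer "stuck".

(q0, abaaabababa, $)
  ε-move, top $: go to q1, push Y$ → (q1, abaaabababa, Y$)
  read a, top Y: go to q2, push ε → (q2, baaabababa, $)
  read b, top $: go to q0, push $ → (q0, aaabababa, $)
  ε-move, top $: go to q1, push Y$ → (q1, aaabababa, Y$)
  read a, top Y: go to q2, push ε → (q2, aabababa, $)
No transition for (q2, a, top $); M blocks with input aabababa remaining.

stuck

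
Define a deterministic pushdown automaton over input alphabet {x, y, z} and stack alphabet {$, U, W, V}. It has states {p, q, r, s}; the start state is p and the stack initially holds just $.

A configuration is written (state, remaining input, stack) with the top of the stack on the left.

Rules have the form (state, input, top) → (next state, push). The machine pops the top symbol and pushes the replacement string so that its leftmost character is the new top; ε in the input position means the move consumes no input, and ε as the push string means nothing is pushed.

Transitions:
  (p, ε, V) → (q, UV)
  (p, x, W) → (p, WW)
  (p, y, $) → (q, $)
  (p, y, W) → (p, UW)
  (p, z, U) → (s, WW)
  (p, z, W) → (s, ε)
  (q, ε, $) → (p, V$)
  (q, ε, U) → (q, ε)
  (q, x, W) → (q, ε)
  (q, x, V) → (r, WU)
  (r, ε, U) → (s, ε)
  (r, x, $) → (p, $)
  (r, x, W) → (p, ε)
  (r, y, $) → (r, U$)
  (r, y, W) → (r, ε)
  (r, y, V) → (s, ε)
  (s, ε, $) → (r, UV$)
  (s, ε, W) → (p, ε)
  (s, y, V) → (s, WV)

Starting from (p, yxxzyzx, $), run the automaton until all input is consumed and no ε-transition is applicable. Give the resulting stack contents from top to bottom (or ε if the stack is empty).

(p, yxxzyzx, $) ⊢ (q, xxzyzx, $) ⊢ (p, xxzyzx, V$) ⊢ (q, xxzyzx, UV$) ⊢ (q, xxzyzx, V$) ⊢ (r, xzyzx, WU$) ⊢ (p, zyzx, U$) ⊢ (s, yzx, WW$) ⊢ (p, yzx, W$) ⊢ (p, zx, UW$) ⊢ (s, x, WWW$) ⊢ (p, x, WW$) ⊢ (p, ε, WWW$)
All input consumed in state p with stack WWW$.

WWW$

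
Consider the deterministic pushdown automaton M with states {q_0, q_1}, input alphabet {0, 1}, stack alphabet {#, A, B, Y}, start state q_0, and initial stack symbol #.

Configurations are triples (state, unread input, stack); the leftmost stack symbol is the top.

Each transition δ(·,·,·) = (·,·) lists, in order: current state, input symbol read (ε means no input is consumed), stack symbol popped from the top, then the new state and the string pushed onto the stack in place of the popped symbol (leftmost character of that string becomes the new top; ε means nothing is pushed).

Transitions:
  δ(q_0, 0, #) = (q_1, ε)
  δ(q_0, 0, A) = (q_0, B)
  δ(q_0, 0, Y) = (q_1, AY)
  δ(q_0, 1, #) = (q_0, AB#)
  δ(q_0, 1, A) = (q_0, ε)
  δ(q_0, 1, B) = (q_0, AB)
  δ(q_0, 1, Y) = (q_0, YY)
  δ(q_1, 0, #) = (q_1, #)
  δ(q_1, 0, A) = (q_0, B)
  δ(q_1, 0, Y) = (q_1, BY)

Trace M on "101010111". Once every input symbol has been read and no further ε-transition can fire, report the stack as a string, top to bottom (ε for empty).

(q_0, 101010111, #) ⊢ (q_0, 01010111, AB#) ⊢ (q_0, 1010111, BB#) ⊢ (q_0, 010111, ABB#) ⊢ (q_0, 10111, BBB#) ⊢ (q_0, 0111, ABBB#) ⊢ (q_0, 111, BBBB#) ⊢ (q_0, 11, ABBBB#) ⊢ (q_0, 1, BBBB#) ⊢ (q_0, ε, ABBBB#)
All input consumed in state q_0 with stack ABBBB#.

ABBBB#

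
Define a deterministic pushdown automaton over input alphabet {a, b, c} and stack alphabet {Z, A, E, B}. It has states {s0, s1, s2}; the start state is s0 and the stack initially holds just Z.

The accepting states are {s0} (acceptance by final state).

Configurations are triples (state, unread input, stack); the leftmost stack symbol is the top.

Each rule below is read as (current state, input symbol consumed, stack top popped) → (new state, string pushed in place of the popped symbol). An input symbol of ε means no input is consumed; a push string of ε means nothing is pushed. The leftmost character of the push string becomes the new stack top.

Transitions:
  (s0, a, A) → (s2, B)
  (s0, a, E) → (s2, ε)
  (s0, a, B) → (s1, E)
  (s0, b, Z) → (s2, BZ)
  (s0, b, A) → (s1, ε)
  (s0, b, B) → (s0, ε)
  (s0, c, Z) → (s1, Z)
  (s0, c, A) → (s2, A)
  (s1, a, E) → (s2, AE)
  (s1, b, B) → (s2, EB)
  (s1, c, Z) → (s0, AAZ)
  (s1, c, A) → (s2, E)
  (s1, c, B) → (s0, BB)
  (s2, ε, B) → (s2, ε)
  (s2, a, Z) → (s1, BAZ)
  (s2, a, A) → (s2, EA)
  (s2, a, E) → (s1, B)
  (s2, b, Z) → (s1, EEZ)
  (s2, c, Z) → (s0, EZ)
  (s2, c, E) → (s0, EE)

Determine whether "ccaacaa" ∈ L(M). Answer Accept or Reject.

(s0, ccaacaa, Z)
  read c, top Z: go to s1, push Z → (s1, caacaa, Z)
  read c, top Z: go to s0, push AAZ → (s0, aacaa, AAZ)
  read a, top A: go to s2, push B → (s2, acaa, BAZ)
  ε-move, top B: go to s2, push ε → (s2, acaa, AZ)
  read a, top A: go to s2, push EA → (s2, caa, EAZ)
  read c, top E: go to s0, push EE → (s0, aa, EEAZ)
  read a, top E: go to s2, push ε → (s2, a, EAZ)
  read a, top E: go to s1, push B → (s1, ε, BAZ)
All input consumed; state s1 ∉ F and no further ε-move applies.

Reject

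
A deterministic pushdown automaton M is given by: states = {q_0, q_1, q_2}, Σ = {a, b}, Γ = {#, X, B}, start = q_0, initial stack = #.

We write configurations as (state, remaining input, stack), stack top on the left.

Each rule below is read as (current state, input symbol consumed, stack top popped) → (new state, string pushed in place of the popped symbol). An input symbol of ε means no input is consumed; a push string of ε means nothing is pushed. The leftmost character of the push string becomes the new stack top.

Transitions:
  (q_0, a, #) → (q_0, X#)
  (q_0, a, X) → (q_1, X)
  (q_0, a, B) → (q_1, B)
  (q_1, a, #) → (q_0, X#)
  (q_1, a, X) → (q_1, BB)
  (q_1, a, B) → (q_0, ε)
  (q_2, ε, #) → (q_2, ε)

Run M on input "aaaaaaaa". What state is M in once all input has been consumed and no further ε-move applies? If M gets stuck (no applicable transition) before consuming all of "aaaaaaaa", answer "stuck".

q_1

(q_0, aaaaaaaa, #) ⊢ (q_0, aaaaaaa, X#) ⊢ (q_1, aaaaaa, X#) ⊢ (q_1, aaaaa, BB#) ⊢ (q_0, aaaa, B#) ⊢ (q_1, aaa, B#) ⊢ (q_0, aa, #) ⊢ (q_0, a, X#) ⊢ (q_1, ε, X#)
All input consumed; M is in state q_1.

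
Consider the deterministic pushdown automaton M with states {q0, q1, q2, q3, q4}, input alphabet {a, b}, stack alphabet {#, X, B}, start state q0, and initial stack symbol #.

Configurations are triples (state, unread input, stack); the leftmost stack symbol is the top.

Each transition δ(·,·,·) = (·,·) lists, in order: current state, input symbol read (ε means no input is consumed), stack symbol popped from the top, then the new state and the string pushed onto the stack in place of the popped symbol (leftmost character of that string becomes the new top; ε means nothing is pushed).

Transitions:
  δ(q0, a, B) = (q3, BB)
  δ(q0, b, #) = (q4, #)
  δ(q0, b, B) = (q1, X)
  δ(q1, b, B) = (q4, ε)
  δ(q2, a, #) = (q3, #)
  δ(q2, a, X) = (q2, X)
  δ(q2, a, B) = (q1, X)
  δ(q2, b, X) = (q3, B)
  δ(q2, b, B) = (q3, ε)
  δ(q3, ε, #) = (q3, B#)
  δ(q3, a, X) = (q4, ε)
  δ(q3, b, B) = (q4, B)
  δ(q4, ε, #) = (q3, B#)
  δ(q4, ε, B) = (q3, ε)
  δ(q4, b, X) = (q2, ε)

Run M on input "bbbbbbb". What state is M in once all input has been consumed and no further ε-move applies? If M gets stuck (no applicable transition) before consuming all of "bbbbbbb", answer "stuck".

q3

(q0, bbbbbbb, #) ⊢ (q4, bbbbbb, #) ⊢ (q3, bbbbbb, B#) ⊢ (q4, bbbbb, B#) ⊢ (q3, bbbbb, #) ⊢ (q3, bbbbb, B#) ⊢ (q4, bbbb, B#) ⊢ (q3, bbbb, #) ⊢ (q3, bbbb, B#) ⊢ (q4, bbb, B#) ⊢ (q3, bbb, #) ⊢ (q3, bbb, B#) ⊢ (q4, bb, B#) ⊢ (q3, bb, #) ⊢ (q3, bb, B#) ⊢ (q4, b, B#) ⊢ (q3, b, #) ⊢ (q3, b, B#) ⊢ (q4, ε, B#) ⊢ (q3, ε, #) ⊢ (q3, ε, B#)
All input consumed; M is in state q3.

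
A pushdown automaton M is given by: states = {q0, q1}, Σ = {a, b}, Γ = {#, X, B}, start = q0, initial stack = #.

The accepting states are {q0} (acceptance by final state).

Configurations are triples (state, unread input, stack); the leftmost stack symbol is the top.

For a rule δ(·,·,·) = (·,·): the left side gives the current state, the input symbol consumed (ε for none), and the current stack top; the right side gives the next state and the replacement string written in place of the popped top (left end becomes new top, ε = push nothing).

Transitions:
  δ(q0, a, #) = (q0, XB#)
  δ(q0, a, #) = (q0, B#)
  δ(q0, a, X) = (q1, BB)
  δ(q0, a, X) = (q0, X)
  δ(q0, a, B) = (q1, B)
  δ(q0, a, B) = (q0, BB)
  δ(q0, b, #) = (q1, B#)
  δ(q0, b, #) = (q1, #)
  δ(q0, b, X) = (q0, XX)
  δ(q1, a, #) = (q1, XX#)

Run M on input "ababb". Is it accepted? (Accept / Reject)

One accepting computation: (q0, ababb, #) ⊢ (q0, babb, XB#) ⊢ (q0, abb, XXB#) ⊢ (q0, bb, XXB#) ⊢ (q0, b, XXXB#) ⊢ (q0, ε, XXXXB#)
All input consumed and state q0 ∈ F.

Accept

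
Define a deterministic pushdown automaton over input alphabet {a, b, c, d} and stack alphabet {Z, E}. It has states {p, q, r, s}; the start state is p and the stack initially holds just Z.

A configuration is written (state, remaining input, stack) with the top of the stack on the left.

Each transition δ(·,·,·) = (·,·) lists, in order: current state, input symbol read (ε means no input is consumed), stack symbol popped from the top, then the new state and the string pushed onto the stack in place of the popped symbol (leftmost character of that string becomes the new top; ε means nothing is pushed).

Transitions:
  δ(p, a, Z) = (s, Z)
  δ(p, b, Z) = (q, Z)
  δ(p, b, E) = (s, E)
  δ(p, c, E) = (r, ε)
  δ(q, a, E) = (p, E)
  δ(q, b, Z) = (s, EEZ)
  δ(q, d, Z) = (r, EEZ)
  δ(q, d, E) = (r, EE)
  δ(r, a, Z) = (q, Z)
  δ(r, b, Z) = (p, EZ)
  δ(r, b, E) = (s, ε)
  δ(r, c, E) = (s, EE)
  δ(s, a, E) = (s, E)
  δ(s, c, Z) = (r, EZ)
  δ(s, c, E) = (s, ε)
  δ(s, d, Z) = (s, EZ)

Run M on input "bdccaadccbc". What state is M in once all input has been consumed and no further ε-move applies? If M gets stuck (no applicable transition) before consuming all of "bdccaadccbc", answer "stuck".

stuck

(p, bdccaadccbc, Z)
  read b, top Z: go to q, push Z → (q, dccaadccbc, Z)
  read d, top Z: go to r, push EEZ → (r, ccaadccbc, EEZ)
  read c, top E: go to s, push EE → (s, caadccbc, EEEZ)
  read c, top E: go to s, push ε → (s, aadccbc, EEZ)
  read a, top E: go to s, push E → (s, adccbc, EEZ)
  read a, top E: go to s, push E → (s, dccbc, EEZ)
No transition for (s, d, top E); M blocks with input dccbc remaining.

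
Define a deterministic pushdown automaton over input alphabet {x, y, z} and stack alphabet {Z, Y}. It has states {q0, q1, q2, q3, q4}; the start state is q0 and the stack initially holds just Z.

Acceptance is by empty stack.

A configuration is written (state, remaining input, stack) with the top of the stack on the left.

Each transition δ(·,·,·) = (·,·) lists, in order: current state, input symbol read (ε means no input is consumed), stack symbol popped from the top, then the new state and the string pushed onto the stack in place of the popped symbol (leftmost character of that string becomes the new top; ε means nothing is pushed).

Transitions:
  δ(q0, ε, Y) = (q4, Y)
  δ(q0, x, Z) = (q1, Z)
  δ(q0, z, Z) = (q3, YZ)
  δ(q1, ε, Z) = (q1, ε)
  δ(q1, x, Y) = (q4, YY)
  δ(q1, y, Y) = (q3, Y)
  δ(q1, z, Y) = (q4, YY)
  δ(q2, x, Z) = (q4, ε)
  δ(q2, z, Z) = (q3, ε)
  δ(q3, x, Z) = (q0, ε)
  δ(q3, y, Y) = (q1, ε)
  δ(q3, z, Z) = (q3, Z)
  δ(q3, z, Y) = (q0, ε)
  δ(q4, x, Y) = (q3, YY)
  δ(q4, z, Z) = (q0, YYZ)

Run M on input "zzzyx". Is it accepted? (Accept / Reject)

(q0, zzzyx, Z)
  read z, top Z: go to q3, push YZ → (q3, zzyx, YZ)
  read z, top Y: go to q0, push ε → (q0, zyx, Z)
  read z, top Z: go to q3, push YZ → (q3, yx, YZ)
  read y, top Y: go to q1, push ε → (q1, x, Z)
  ε-move, top Z: go to q1, push ε → (q1, x, ε)
No transition applies at (q1, x, ε); input not fully consumed.

Reject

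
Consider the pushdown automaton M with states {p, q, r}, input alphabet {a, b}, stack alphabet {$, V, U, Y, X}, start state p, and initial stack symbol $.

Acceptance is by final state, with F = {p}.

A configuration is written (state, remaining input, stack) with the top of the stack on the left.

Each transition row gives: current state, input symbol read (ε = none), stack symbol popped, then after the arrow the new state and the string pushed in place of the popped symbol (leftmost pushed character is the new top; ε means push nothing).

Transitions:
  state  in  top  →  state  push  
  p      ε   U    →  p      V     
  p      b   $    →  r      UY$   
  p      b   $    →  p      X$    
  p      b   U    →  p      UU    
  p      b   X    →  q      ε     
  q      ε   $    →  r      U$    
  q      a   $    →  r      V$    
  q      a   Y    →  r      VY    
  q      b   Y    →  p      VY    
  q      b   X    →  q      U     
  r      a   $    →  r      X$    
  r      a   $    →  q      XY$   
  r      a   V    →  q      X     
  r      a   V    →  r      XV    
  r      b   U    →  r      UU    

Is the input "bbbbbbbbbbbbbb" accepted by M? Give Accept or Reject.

Reject

No computation consumes all input and reaches a final state.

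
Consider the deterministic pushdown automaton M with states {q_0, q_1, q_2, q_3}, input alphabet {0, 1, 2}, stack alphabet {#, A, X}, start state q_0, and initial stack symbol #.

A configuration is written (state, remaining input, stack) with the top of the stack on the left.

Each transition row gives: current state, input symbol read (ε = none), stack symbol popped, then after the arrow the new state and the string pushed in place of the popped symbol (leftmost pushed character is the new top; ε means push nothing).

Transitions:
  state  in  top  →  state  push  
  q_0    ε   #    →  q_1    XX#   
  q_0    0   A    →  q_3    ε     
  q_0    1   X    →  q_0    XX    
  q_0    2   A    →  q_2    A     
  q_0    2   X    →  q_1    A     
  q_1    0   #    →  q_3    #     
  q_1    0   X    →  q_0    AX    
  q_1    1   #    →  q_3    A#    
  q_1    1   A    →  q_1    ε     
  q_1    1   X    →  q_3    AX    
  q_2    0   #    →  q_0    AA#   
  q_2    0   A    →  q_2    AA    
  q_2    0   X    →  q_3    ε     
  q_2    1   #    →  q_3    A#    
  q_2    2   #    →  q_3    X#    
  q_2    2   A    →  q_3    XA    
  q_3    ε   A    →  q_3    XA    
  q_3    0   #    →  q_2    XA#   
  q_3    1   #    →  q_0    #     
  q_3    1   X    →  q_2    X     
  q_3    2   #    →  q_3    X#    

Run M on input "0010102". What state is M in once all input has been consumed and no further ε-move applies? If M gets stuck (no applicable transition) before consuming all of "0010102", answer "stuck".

(q_0, 0010102, #)
  ε-move, top #: go to q_1, push XX# → (q_1, 0010102, XX#)
  read 0, top X: go to q_0, push AX → (q_0, 010102, AXX#)
  read 0, top A: go to q_3, push ε → (q_3, 10102, XX#)
  read 1, top X: go to q_2, push X → (q_2, 0102, XX#)
  read 0, top X: go to q_3, push ε → (q_3, 102, X#)
  read 1, top X: go to q_2, push X → (q_2, 02, X#)
  read 0, top X: go to q_3, push ε → (q_3, 2, #)
  read 2, top #: go to q_3, push X# → (q_3, ε, X#)
All input consumed; M is in state q_3.

q_3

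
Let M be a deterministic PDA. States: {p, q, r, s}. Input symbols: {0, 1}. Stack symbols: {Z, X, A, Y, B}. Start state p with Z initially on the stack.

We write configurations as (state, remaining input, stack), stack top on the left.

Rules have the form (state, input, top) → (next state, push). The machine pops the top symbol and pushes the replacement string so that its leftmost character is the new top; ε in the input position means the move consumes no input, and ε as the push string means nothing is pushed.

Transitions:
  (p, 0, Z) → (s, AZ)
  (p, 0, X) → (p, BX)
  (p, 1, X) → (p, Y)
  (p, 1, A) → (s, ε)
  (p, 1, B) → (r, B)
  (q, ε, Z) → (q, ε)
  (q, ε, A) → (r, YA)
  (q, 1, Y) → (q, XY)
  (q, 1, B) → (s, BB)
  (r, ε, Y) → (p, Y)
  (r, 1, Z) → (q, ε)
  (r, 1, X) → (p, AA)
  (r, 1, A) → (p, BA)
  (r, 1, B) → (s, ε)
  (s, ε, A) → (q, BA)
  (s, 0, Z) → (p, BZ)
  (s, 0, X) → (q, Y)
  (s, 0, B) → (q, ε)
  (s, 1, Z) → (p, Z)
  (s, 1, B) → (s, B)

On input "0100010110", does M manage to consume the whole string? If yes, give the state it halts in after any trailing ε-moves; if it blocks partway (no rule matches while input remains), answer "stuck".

(p, 0100010110, Z)
  read 0, top Z: go to s, push AZ → (s, 100010110, AZ)
  ε-move, top A: go to q, push BA → (q, 100010110, BAZ)
  read 1, top B: go to s, push BB → (s, 00010110, BBAZ)
  read 0, top B: go to q, push ε → (q, 0010110, BAZ)
No transition for (q, 0, top B); M blocks with input 0010110 remaining.

stuck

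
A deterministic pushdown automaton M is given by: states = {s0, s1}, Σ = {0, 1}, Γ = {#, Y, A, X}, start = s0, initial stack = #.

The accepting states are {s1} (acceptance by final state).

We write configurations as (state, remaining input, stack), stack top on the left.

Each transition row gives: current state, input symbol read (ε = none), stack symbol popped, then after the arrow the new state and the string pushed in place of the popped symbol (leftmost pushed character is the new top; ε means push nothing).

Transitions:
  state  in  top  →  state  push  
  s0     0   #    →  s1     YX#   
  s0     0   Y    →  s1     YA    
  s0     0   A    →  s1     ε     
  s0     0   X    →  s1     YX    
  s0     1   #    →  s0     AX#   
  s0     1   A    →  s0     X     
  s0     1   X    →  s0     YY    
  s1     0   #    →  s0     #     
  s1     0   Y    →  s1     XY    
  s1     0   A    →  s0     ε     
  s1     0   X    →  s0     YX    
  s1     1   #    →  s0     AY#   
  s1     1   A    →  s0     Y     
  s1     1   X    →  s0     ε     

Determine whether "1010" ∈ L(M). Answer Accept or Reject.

(s0, 1010, #)
  read 1, top #: go to s0, push AX# → (s0, 010, AX#)
  read 0, top A: go to s1, push ε → (s1, 10, X#)
  read 1, top X: go to s0, push ε → (s0, 0, #)
  read 0, top #: go to s1, push YX# → (s1, ε, YX#)
All input consumed; state s1 ∈ F.

Accept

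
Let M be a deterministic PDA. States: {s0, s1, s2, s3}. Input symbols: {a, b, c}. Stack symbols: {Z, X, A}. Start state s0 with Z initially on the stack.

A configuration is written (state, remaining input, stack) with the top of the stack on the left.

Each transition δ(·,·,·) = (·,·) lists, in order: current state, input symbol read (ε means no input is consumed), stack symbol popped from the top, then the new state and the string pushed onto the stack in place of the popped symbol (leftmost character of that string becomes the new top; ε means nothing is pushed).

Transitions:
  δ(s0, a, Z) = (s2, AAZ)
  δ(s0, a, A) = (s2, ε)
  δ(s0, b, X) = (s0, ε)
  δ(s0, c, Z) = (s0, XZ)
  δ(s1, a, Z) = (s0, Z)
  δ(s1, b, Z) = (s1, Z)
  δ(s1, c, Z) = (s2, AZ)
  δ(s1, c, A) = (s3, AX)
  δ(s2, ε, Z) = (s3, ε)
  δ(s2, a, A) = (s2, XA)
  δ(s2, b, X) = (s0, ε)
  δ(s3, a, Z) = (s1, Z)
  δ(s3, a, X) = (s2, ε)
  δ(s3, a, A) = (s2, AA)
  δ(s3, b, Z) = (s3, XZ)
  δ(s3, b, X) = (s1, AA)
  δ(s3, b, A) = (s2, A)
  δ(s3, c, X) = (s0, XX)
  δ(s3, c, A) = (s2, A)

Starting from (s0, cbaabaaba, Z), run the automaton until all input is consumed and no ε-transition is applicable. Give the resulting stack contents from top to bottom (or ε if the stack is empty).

(s0, cbaabaaba, Z)
  read c, top Z: go to s0, push XZ → (s0, baabaaba, XZ)
  read b, top X: go to s0, push ε → (s0, aabaaba, Z)
  read a, top Z: go to s2, push AAZ → (s2, abaaba, AAZ)
  read a, top A: go to s2, push XA → (s2, baaba, XAAZ)
  read b, top X: go to s0, push ε → (s0, aaba, AAZ)
  read a, top A: go to s2, push ε → (s2, aba, AZ)
  read a, top A: go to s2, push XA → (s2, ba, XAZ)
  read b, top X: go to s0, push ε → (s0, a, AZ)
  read a, top A: go to s2, push ε → (s2, ε, Z)
  ε-move, top Z: go to s3, push ε → (s3, ε, ε)
All input consumed in state s3 with stack ε.

ε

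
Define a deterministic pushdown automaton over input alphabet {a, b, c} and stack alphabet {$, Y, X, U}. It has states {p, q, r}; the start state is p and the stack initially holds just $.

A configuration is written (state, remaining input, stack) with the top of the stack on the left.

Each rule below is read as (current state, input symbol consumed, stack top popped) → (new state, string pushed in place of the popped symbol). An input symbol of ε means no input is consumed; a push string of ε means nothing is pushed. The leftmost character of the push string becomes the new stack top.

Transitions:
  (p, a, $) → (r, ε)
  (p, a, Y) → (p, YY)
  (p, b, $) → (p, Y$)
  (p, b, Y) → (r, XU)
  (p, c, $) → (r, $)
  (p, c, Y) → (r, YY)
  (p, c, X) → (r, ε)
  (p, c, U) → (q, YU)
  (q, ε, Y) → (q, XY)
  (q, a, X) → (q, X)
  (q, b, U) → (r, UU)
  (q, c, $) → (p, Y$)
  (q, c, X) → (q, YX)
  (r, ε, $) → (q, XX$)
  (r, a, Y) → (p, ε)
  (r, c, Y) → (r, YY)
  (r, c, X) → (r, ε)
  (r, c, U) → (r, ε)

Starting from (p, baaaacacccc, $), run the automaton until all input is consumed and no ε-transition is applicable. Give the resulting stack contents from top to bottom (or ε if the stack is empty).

YYYYYYYYY$

(p, baaaacacccc, $) ⊢ (p, aaaacacccc, Y$) ⊢ (p, aaacacccc, YY$) ⊢ (p, aacacccc, YYY$) ⊢ (p, acacccc, YYYY$) ⊢ (p, cacccc, YYYYY$) ⊢ (r, acccc, YYYYYY$) ⊢ (p, cccc, YYYYY$) ⊢ (r, ccc, YYYYYY$) ⊢ (r, cc, YYYYYYY$) ⊢ (r, c, YYYYYYYY$) ⊢ (r, ε, YYYYYYYYY$)
All input consumed in state r with stack YYYYYYYYY$.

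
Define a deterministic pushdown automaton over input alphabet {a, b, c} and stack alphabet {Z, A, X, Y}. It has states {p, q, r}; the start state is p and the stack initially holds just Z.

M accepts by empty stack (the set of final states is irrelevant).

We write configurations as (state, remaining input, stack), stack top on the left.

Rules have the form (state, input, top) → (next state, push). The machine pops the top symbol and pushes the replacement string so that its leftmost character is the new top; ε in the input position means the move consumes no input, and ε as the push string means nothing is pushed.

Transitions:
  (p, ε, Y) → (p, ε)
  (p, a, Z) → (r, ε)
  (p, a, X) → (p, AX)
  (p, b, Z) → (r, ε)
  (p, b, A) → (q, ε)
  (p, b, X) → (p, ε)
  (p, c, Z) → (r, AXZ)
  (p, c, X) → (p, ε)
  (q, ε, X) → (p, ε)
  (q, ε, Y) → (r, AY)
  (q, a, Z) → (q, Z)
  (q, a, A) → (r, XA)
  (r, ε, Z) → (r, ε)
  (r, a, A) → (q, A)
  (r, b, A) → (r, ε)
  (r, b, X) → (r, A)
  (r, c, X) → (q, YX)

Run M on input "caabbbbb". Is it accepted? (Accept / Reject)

Accept

(p, caabbbbb, Z) ⊢ (r, aabbbbb, AXZ) ⊢ (q, abbbbb, AXZ) ⊢ (r, bbbbb, XAXZ) ⊢ (r, bbbb, AAXZ) ⊢ (r, bbb, AXZ) ⊢ (r, bb, XZ) ⊢ (r, b, AZ) ⊢ (r, ε, Z) ⊢ (r, ε, ε)
All input consumed and the stack is empty.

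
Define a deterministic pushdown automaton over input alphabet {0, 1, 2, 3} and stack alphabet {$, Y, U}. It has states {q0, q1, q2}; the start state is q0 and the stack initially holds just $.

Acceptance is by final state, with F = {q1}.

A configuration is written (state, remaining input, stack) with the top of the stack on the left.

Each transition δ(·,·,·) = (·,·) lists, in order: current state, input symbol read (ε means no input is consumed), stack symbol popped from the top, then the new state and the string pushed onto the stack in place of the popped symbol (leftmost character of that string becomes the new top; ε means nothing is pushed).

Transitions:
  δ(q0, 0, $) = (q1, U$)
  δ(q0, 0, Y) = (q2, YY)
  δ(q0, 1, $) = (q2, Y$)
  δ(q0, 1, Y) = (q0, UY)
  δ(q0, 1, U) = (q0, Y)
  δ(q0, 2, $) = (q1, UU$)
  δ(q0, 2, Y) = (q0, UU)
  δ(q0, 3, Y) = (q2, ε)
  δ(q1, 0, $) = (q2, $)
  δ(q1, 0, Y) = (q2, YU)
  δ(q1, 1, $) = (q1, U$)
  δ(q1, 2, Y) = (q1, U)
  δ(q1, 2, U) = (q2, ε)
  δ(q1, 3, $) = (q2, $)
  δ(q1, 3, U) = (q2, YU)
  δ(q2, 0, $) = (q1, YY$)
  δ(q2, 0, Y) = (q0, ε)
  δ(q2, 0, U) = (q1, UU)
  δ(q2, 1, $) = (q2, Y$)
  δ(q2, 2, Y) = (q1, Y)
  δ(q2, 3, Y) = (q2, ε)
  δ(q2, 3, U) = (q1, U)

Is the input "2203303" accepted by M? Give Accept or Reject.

Reject

(q0, 2203303, $)
  read 2, top $: go to q1, push UU$ → (q1, 203303, UU$)
  read 2, top U: go to q2, push ε → (q2, 03303, U$)
  read 0, top U: go to q1, push UU → (q1, 3303, UU$)
  read 3, top U: go to q2, push YU → (q2, 303, YUU$)
  read 3, top Y: go to q2, push ε → (q2, 03, UU$)
  read 0, top U: go to q1, push UU → (q1, 3, UUU$)
  read 3, top U: go to q2, push YU → (q2, ε, YUUU$)
All input consumed; state q2 ∉ F and no further ε-move applies.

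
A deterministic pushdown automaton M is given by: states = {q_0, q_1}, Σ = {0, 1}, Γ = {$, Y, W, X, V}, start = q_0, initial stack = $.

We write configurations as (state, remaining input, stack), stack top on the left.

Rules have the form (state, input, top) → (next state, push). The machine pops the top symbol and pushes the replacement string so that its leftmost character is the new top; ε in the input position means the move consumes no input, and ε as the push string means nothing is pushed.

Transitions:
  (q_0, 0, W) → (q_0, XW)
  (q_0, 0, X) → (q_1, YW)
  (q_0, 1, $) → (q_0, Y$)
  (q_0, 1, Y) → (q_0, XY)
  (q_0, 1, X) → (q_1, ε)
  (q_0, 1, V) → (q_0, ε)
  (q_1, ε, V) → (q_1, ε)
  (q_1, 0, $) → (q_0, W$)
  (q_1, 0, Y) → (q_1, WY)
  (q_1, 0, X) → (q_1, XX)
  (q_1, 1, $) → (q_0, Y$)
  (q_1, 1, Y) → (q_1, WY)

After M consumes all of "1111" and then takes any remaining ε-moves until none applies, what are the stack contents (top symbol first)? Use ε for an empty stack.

(q_0, 1111, $) ⊢ (q_0, 111, Y$) ⊢ (q_0, 11, XY$) ⊢ (q_1, 1, Y$) ⊢ (q_1, ε, WY$)
All input consumed in state q_1 with stack WY$.

WY$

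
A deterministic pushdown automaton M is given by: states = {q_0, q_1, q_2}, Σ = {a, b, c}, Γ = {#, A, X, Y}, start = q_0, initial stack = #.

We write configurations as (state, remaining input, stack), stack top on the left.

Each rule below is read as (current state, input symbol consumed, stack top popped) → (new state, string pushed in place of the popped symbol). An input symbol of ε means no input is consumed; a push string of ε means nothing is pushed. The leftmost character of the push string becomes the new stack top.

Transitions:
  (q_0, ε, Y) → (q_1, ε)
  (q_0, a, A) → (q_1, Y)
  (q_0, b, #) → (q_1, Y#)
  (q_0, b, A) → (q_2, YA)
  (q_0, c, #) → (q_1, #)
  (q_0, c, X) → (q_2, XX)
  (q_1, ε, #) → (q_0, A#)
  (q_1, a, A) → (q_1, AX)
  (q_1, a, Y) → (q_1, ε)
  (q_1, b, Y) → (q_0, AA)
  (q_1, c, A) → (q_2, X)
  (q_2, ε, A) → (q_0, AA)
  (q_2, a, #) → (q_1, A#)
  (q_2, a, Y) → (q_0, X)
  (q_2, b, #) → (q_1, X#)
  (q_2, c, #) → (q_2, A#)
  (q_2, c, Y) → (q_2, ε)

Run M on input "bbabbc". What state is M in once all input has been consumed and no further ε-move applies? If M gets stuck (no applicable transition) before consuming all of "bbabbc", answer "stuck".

(q_0, bbabbc, #)
  read b, top #: go to q_1, push Y# → (q_1, babbc, Y#)
  read b, top Y: go to q_0, push AA → (q_0, abbc, AA#)
  read a, top A: go to q_1, push Y → (q_1, bbc, YA#)
  read b, top Y: go to q_0, push AA → (q_0, bc, AAA#)
  read b, top A: go to q_2, push YA → (q_2, c, YAAA#)
  read c, top Y: go to q_2, push ε → (q_2, ε, AAA#)
  ε-move, top A: go to q_0, push AA → (q_0, ε, AAAA#)
All input consumed; M is in state q_0.

q_0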